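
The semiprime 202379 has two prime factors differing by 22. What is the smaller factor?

Since p = q + 22, we have 202379 = q(q + 22), so q² + 22q − 202379 = 0.
Discriminant: 22² + 4·202379 = 484 + 809516 = 810000; √810000 = 900.
q = (−22 + 900)/2 = 439, and p = q + 22 = 461.
Check: 439 · 461 = 202379.

439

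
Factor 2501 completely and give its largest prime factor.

2501 = 41 · 61
61 is prime.
So 2501 = 41 · 61; the largest prime factor is 61.

61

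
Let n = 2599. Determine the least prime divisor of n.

2599 is odd.
Digit sum 25, not divisible by 3.
Ends in 9: not divisible by 5.
7: 2599 = 7·371 + 2
11: 2599 = 11·236 + 3
13: 2599 = 13·199 + 12
17: 2599 = 17·152 + 15
19: 2599 = 19·136 + 15
23: 2599 = 23·113

23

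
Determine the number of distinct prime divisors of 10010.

5

10010 = 2 · 5005
5005 = 5 · 1001
1001 = 7 · 143
143 = 11 · 13
10010 = 2 · 5 · 7 · 11 · 13, which has 5 distinct prime factors.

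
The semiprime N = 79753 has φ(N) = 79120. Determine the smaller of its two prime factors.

173

φ(n) = (p−1)(q−1) = n − (p+q) + 1, so p + q = 79753 − 79120 + 1 = 634.
p and q are the roots of t² − 634t + 79753 = 0.
Discriminant: 634² − 4·79753 = 401956 − 319012 = 82944; √82944 = 288.
q = (634 − 288)/2 = 173, p = (634 + 288)/2 = 461.
Check: 173 · 461 = 79753.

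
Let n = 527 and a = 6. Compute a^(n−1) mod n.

366

6^1 ≡ 6 (mod 527)
6^2 ≡ 6^2 = 36 ≡ 36 (mod 527)
6^4 ≡ 36^2 = 1296 ≡ 242 (mod 527)
6^8 ≡ 242^2 = 58564 ≡ 67 (mod 527)
6^16 ≡ 67^2 = 4489 ≡ 273 (mod 527)
6^32 ≡ 273^2 = 74529 ≡ 222 (mod 527)
6^64 ≡ 222^2 = 49284 ≡ 273 (mod 527)
6^128 ≡ 273^2 = 74529 ≡ 222 (mod 527)
6^256 ≡ 222^2 = 49284 ≡ 273 (mod 527)
6^512 ≡ 273^2 = 74529 ≡ 222 (mod 527)
526 = 512 + 8 + 4 + 2 in binary powers of 2.
So 6^526 ≡ 222 · 67 · 242 · 36 ≡ 366 (mod 527).
Since 366 ≠ 1, base 6 is a Fermat witness: 527 is composite.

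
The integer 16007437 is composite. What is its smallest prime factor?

61

16007437 is odd.
Digit sum 28, not divisible by 3.
Ends in 7: not divisible by 5.
7: 16007437 = 7·2286776 + 5
11: 16007437 = 11·1455221 + 6
13: 16007437 = 13·1231341 + 4
17: 16007437 = 17·941613 + 16
19: 16007437 = 19·842496 + 13
23: 16007437 = 23·695975 + 12
29: 16007437 = 29·551980 + 17
31: 16007437 = 31·516368 + 29
37: 16007437 = 37·432633 + 16
41: 16007437 = 41·390425 + 12
43: 16007437 = 43·372265 + 42
47: 16007437 = 47·340583 + 36
53: 16007437 = 53·302027 + 6
59: 16007437 = 59·271312 + 29
61: 16007437 = 61·262417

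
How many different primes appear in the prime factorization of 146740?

146740 = 2^2 · 36685
36685 = 5 · 7337
7337 = 11 · 667
667 = 23 · 29
146740 = 2^2 · 5 · 11 · 23 · 29, which has 5 distinct prime factors.

5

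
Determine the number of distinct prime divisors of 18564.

5

18564 = 2^2 · 4641
4641 = 3 · 1547
1547 = 7 · 221
221 = 13 · 17
18564 = 2^2 · 3 · 7 · 13 · 17, which has 5 distinct prime factors.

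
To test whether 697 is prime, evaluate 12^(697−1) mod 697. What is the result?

12^1 ≡ 12 (mod 697)
12^2 ≡ 12^2 = 144 ≡ 144 (mod 697)
12^4 ≡ 144^2 = 20736 ≡ 523 (mod 697)
12^8 ≡ 523^2 = 273529 ≡ 305 (mod 697)
12^16 ≡ 305^2 = 93025 ≡ 324 (mod 697)
12^32 ≡ 324^2 = 104976 ≡ 426 (mod 697)
12^64 ≡ 426^2 = 181476 ≡ 256 (mod 697)
12^128 ≡ 256^2 = 65536 ≡ 18 (mod 697)
12^256 ≡ 18^2 = 324 ≡ 324 (mod 697)
12^512 ≡ 324^2 = 104976 ≡ 426 (mod 697)
696 = 512 + 128 + 32 + 16 + 8 in binary powers of 2.
So 12^696 ≡ 426 · 18 · 426 · 324 · 305 ≡ 611 (mod 697).
Since 611 ≠ 1, base 12 is a Fermat witness: 697 is composite.

611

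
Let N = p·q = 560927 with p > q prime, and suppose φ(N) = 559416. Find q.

653

φ(n) = (p−1)(q−1) = n − (p+q) + 1, so p + q = 560927 − 559416 + 1 = 1512.
p and q are the roots of t² − 1512t + 560927 = 0.
Discriminant: 1512² − 4·560927 = 2286144 − 2243708 = 42436; √42436 = 206.
q = (1512 − 206)/2 = 653, p = (1512 + 206)/2 = 859.
Check: 653 · 859 = 560927.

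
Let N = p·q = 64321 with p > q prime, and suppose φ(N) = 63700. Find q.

131

φ(n) = (p−1)(q−1) = n − (p+q) + 1, so p + q = 64321 − 63700 + 1 = 622.
p and q are the roots of t² − 622t + 64321 = 0.
Discriminant: 622² − 4·64321 = 386884 − 257284 = 129600; √129600 = 360.
q = (622 − 360)/2 = 131, p = (622 + 360)/2 = 491.
Check: 131 · 491 = 64321.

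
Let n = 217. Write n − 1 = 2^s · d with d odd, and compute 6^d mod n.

216

217 − 1 = 216 = 2^3 · 27, so d = 27.
6^1 ≡ 6 (mod 217)
6^2 ≡ 6^2 = 36 ≡ 36 (mod 217)
6^4 ≡ 36^2 = 1296 ≡ 211 (mod 217)
6^8 ≡ 211^2 = 44521 ≡ 36 (mod 217)
6^16 ≡ 36^2 = 1296 ≡ 211 (mod 217)
27 = 16 + 8 + 2 + 1 in binary powers of 2.
So 6^27 ≡ 211 · 36 · 36 · 6 ≡ 216 (mod 217).
Since 6^d ≡ 216 (mod 217), base 6 does not prove 217 composite.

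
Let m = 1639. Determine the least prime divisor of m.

11

1639 is odd.
Digit sum 19, not divisible by 3.
Ends in 9: not divisible by 5.
7: 1639 = 7·234 + 1
11: 1639 = 11·149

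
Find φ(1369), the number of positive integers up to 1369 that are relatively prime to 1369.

1332

Factor: 1369 = 37^2.
φ(1369) = 37^1·(37−1) = 1332.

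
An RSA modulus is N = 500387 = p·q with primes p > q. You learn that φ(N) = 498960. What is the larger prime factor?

φ(n) = (p−1)(q−1) = n − (p+q) + 1, so p + q = 500387 − 498960 + 1 = 1428.
p and q are the roots of t² − 1428t + 500387 = 0.
Discriminant: 1428² − 4·500387 = 2039184 − 2001548 = 37636; √37636 = 194.
q = (1428 − 194)/2 = 617, p = (1428 + 194)/2 = 811.
Check: 617 · 811 = 500387.

811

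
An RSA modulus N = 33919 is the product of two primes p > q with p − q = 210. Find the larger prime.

317

Since p = q + 210, we have 33919 = q(q + 210), so q² + 210q − 33919 = 0.
Discriminant: 210² + 4·33919 = 44100 + 135676 = 179776; √179776 = 424.
q = (−210 + 424)/2 = 107, and p = q + 210 = 317.
Check: 107 · 317 = 33919.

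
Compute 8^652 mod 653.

8^1 ≡ 8 (mod 653)
8^2 ≡ 8^2 = 64 ≡ 64 (mod 653)
8^4 ≡ 64^2 = 4096 ≡ 178 (mod 653)
8^8 ≡ 178^2 = 31684 ≡ 340 (mod 653)
8^16 ≡ 340^2 = 115600 ≡ 19 (mod 653)
8^32 ≡ 19^2 = 361 ≡ 361 (mod 653)
8^64 ≡ 361^2 = 130321 ≡ 374 (mod 653)
8^128 ≡ 374^2 = 139876 ≡ 134 (mod 653)
8^256 ≡ 134^2 = 17956 ≡ 325 (mod 653)
8^512 ≡ 325^2 = 105625 ≡ 492 (mod 653)
652 = 512 + 128 + 8 + 4 in binary powers of 2.
So 8^652 ≡ 492 · 134 · 340 · 178 ≡ 1 (mod 653).
Since the result is 1, base 8 gives no evidence that 653 is composite.

1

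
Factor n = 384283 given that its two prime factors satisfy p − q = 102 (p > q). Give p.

Since p = q + 102, we have 384283 = q(q + 102), so q² + 102q − 384283 = 0.
Discriminant: 102² + 4·384283 = 10404 + 1537132 = 1547536; √1547536 = 1244.
q = (−102 + 1244)/2 = 571, and p = q + 102 = 673.
Check: 571 · 673 = 384283.

673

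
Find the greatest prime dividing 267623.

97

267623 = 31 · 8633
8633 = 89 · 97
97 is prime.
So 267623 = 31 · 89 · 97; the largest prime factor is 97.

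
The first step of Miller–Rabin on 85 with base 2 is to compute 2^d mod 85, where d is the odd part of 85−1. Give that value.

32

85 − 1 = 84 = 2^2 · 21, so d = 21.
2^1 ≡ 2 (mod 85)
2^2 ≡ 2^2 = 4 ≡ 4 (mod 85)
2^4 ≡ 4^2 = 16 ≡ 16 (mod 85)
2^8 ≡ 16^2 = 256 ≡ 1 (mod 85)
2^16 ≡ 1^2 = 1 ≡ 1 (mod 85)
21 = 16 + 4 + 1 in binary powers of 2.
So 2^21 ≡ 1 · 16 · 2 ≡ 32 (mod 85).
Squaring chain: 32 → 4; never reaches −1, so base 2 is a Miller–Rabin witness that 85 is composite.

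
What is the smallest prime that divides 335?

335 is odd.
Digit sum 11, not divisible by 3.
Ends in 5: divisible by 5.

5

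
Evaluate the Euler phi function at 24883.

Factor: 24883 = 149 · 167.
φ(24883) = (149−1) · (167−1) = 148 · 166 = 24568.

24568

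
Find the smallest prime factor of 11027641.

61

11027641 is odd.
Digit sum 22, not divisible by 3.
Ends in 1: not divisible by 5.
7: 11027641 = 7·1575377 + 2
11: 11027641 = 11·1002512 + 9
13: 11027641 = 13·848280 + 1
17: 11027641 = 17·648684 + 13
19: 11027641 = 19·580402 + 3
23: 11027641 = 23·479462 + 15
29: 11027641 = 29·380263 + 14
31: 11027641 = 31·355730 + 11
37: 11027641 = 37·298044 + 13
41: 11027641 = 41·268966 + 35
43: 11027641 = 43·256456 + 33
47: 11027641 = 47·234630 + 31
53: 11027641 = 53·208068 + 37
59: 11027641 = 59·186909 + 10
61: 11027641 = 61·180781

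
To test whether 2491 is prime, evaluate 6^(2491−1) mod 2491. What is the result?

6^1 ≡ 6 (mod 2491)
6^2 ≡ 6^2 = 36 ≡ 36 (mod 2491)
6^4 ≡ 36^2 = 1296 ≡ 1296 (mod 2491)
6^8 ≡ 1296^2 = 1679616 ≡ 682 (mod 2491)
6^16 ≡ 682^2 = 465124 ≡ 1798 (mod 2491)
6^32 ≡ 1798^2 = 3232804 ≡ 1977 (mod 2491)
6^64 ≡ 1977^2 = 3908529 ≡ 150 (mod 2491)
6^128 ≡ 150^2 = 22500 ≡ 81 (mod 2491)
6^256 ≡ 81^2 = 6561 ≡ 1579 (mod 2491)
6^512 ≡ 1579^2 = 2493241 ≡ 2241 (mod 2491)
6^1024 ≡ 2241^2 = 5022081 ≡ 225 (mod 2491)
6^2048 ≡ 225^2 = 50625 ≡ 805 (mod 2491)
2490 = 2048 + 256 + 128 + 32 + 16 + 8 + 2 in binary powers of 2.
So 6^2490 ≡ 805 · 1579 · 81 · 1977 · 1798 · 682 · 36 ≡ 1865 (mod 2491).
Since 1865 ≠ 1, base 6 is a Fermat witness: 2491 is composite.

1865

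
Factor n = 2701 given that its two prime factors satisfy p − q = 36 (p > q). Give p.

73

Since p = q + 36, we have 2701 = q(q + 36), so q² + 36q − 2701 = 0.
Discriminant: 36² + 4·2701 = 1296 + 10804 = 12100; √12100 = 110.
q = (−36 + 110)/2 = 37, and p = q + 36 = 73.
Check: 37 · 73 = 2701.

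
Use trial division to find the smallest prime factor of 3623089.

3623089 is odd.
Digit sum 31, not divisible by 3.
Ends in 9: not divisible by 5.
7: 3623089 = 7·517584 + 1
11: 3623089 = 11·329371 + 8
13: 3623089 = 13·278699 + 2
17: 3623089 = 17·213122 + 15
19: 3623089 = 19·190688 + 17
23: 3623089 = 23·157525 + 14
29: 3623089 = 29·124934 + 3
31: 3623089 = 31·116873 + 26
37: 3623089 = 37·97921 + 12
41: 3623089 = 41·88368 + 1
43: 3623089 = 43·84257 + 38
47: 3623089 = 47·77087

47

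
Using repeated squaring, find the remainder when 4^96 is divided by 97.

4^1 ≡ 4 (mod 97)
4^2 ≡ 4^2 = 16 ≡ 16 (mod 97)
4^4 ≡ 16^2 = 256 ≡ 62 (mod 97)
4^8 ≡ 62^2 = 3844 ≡ 61 (mod 97)
4^16 ≡ 61^2 = 3721 ≡ 35 (mod 97)
4^32 ≡ 35^2 = 1225 ≡ 61 (mod 97)
4^64 ≡ 61^2 = 3721 ≡ 35 (mod 97)
96 = 64 + 32 in binary powers of 2.
So 4^96 ≡ 35 · 61 ≡ 1 (mod 97).
Since the result is 1, base 4 gives no evidence that 97 is composite.

1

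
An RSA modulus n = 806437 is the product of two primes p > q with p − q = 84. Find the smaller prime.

Since p = q + 84, we have 806437 = q(q + 84), so q² + 84q − 806437 = 0.
Discriminant: 84² + 4·806437 = 7056 + 3225748 = 3232804; √3232804 = 1798.
q = (−84 + 1798)/2 = 857, and p = q + 84 = 941.
Check: 857 · 941 = 806437.

857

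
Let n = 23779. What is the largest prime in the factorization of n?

79

23779 = 7 · 3397
3397 = 43 · 79
79 is prime.
So 23779 = 7 · 43 · 79; the largest prime factor is 79.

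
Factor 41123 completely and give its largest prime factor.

59

41123 = 17 · 2419
2419 = 41 · 59
59 is prime.
So 41123 = 17 · 41 · 59; the largest prime factor is 59.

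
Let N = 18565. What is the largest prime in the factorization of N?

79

18565 = 5 · 3713
3713 = 47 · 79
79 is prime.
So 18565 = 5 · 47 · 79; the largest prime factor is 79.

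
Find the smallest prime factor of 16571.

73

16571 is odd.
Digit sum 20, not divisible by 3.
Ends in 1: not divisible by 5.
7: 16571 = 7·2367 + 2
11: 16571 = 11·1506 + 5
13: 16571 = 13·1274 + 9
17: 16571 = 17·974 + 13
19: 16571 = 19·872 + 3
23: 16571 = 23·720 + 11
29: 16571 = 29·571 + 12
31: 16571 = 31·534 + 17
37: 16571 = 37·447 + 32
41: 16571 = 41·404 + 7
43: 16571 = 43·385 + 16
47: 16571 = 47·352 + 27
53: 16571 = 53·312 + 35
59: 16571 = 59·280 + 51
61: 16571 = 61·271 + 40
67: 16571 = 67·247 + 22
71: 16571 = 71·233 + 28
73: 16571 = 73·227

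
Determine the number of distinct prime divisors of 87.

87 = 3 · 29
87 = 3 · 29, which has 2 distinct prime factors.

2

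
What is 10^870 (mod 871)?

625

10^1 ≡ 10 (mod 871)
10^2 ≡ 10^2 = 100 ≡ 100 (mod 871)
10^4 ≡ 100^2 = 10000 ≡ 419 (mod 871)
10^8 ≡ 419^2 = 175561 ≡ 490 (mod 871)
10^16 ≡ 490^2 = 240100 ≡ 575 (mod 871)
10^32 ≡ 575^2 = 330625 ≡ 516 (mod 871)
10^64 ≡ 516^2 = 266256 ≡ 601 (mod 871)
10^128 ≡ 601^2 = 361201 ≡ 607 (mod 871)
10^256 ≡ 607^2 = 368449 ≡ 16 (mod 871)
10^512 ≡ 16^2 = 256 ≡ 256 (mod 871)
870 = 512 + 256 + 64 + 32 + 4 + 2 in binary powers of 2.
So 10^870 ≡ 256 · 16 · 601 · 516 · 419 · 100 ≡ 625 (mod 871).
Since 625 ≠ 1, base 10 is a Fermat witness: 871 is composite.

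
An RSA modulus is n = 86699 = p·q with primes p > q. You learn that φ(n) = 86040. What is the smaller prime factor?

181

φ(n) = (p−1)(q−1) = n − (p+q) + 1, so p + q = 86699 − 86040 + 1 = 660.
p and q are the roots of t² − 660t + 86699 = 0.
Discriminant: 660² − 4·86699 = 435600 − 346796 = 88804; √88804 = 298.
q = (660 − 298)/2 = 181, p = (660 + 298)/2 = 479.
Check: 181 · 479 = 86699.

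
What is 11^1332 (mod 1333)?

78

11^1 ≡ 11 (mod 1333)
11^2 ≡ 11^2 = 121 ≡ 121 (mod 1333)
11^4 ≡ 121^2 = 14641 ≡ 1311 (mod 1333)
11^8 ≡ 1311^2 = 1718721 ≡ 484 (mod 1333)
11^16 ≡ 484^2 = 234256 ≡ 981 (mod 1333)
11^32 ≡ 981^2 = 962361 ≡ 1268 (mod 1333)
11^64 ≡ 1268^2 = 1607824 ≡ 226 (mod 1333)
11^128 ≡ 226^2 = 51076 ≡ 422 (mod 1333)
11^256 ≡ 422^2 = 178084 ≡ 795 (mod 1333)
11^512 ≡ 795^2 = 632025 ≡ 183 (mod 1333)
11^1024 ≡ 183^2 = 33489 ≡ 164 (mod 1333)
1332 = 1024 + 256 + 32 + 16 + 4 in binary powers of 2.
So 11^1332 ≡ 164 · 795 · 1268 · 981 · 1311 ≡ 78 (mod 1333).
Since 78 ≠ 1, base 11 is a Fermat witness: 1333 is composite.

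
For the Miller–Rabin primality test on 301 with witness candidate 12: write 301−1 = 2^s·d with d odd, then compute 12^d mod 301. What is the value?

118

301 − 1 = 300 = 2^2 · 75, so d = 75.
12^1 ≡ 12 (mod 301)
12^2 ≡ 12^2 = 144 ≡ 144 (mod 301)
12^4 ≡ 144^2 = 20736 ≡ 268 (mod 301)
12^8 ≡ 268^2 = 71824 ≡ 186 (mod 301)
12^16 ≡ 186^2 = 34596 ≡ 282 (mod 301)
12^32 ≡ 282^2 = 79524 ≡ 60 (mod 301)
12^64 ≡ 60^2 = 3600 ≡ 289 (mod 301)
75 = 64 + 8 + 2 + 1 in binary powers of 2.
So 12^75 ≡ 289 · 186 · 144 · 12 ≡ 118 (mod 301).
Squaring chain: 118 → 78; never reaches −1, so base 12 is a Miller–Rabin witness that 301 is composite.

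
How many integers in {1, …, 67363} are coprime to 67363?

62400

Factor: 67363 = 31 · 41 · 53.
φ(67363) = (31−1) · (41−1) · (53−1) = 30 · 40 · 52 = 62400.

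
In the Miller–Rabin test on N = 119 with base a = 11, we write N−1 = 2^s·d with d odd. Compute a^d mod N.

119 − 1 = 118 = 2^1 · 59, so d = 59.
11^1 ≡ 11 (mod 119)
11^2 ≡ 11^2 = 121 ≡ 2 (mod 119)
11^4 ≡ 2^2 = 4 ≡ 4 (mod 119)
11^8 ≡ 4^2 = 16 ≡ 16 (mod 119)
11^16 ≡ 16^2 = 256 ≡ 18 (mod 119)
11^32 ≡ 18^2 = 324 ≡ 86 (mod 119)
59 = 32 + 16 + 8 + 2 + 1 in binary powers of 2.
So 11^59 ≡ 86 · 18 · 16 · 2 · 11 ≡ 114 (mod 119).
Squaring chain: 114; never reaches −1, so base 11 is a Miller–Rabin witness that 119 is composite.

114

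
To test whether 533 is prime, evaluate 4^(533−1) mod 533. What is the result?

4^1 ≡ 4 (mod 533)
4^2 ≡ 4^2 = 16 ≡ 16 (mod 533)
4^4 ≡ 16^2 = 256 ≡ 256 (mod 533)
4^8 ≡ 256^2 = 65536 ≡ 510 (mod 533)
4^16 ≡ 510^2 = 260100 ≡ 529 (mod 533)
4^32 ≡ 529^2 = 279841 ≡ 16 (mod 533)
4^64 ≡ 16^2 = 256 ≡ 256 (mod 533)
4^128 ≡ 256^2 = 65536 ≡ 510 (mod 533)
4^256 ≡ 510^2 = 260100 ≡ 529 (mod 533)
4^512 ≡ 529^2 = 279841 ≡ 16 (mod 533)
532 = 512 + 16 + 4 in binary powers of 2.
So 4^532 ≡ 16 · 529 · 256 ≡ 139 (mod 533).
Since 139 ≠ 1, base 4 is a Fermat witness: 533 is composite.

139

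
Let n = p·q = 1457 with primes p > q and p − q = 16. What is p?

47

Since p = q + 16, we have 1457 = q(q + 16), so q² + 16q − 1457 = 0.
Discriminant: 16² + 4·1457 = 256 + 5828 = 6084; √6084 = 78.
q = (−16 + 78)/2 = 31, and p = q + 16 = 47.
Check: 31 · 47 = 1457.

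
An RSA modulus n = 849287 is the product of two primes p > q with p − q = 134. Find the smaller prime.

Since p = q + 134, we have 849287 = q(q + 134), so q² + 134q − 849287 = 0.
Discriminant: 134² + 4·849287 = 17956 + 3397148 = 3415104; √3415104 = 1848.
q = (−134 + 1848)/2 = 857, and p = q + 134 = 991.
Check: 857 · 991 = 849287.

857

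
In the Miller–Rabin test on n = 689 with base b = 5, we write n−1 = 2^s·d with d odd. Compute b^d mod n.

359

689 − 1 = 688 = 2^4 · 43, so d = 43.
5^1 ≡ 5 (mod 689)
5^2 ≡ 5^2 = 25 ≡ 25 (mod 689)
5^4 ≡ 25^2 = 625 ≡ 625 (mod 689)
5^8 ≡ 625^2 = 390625 ≡ 651 (mod 689)
5^16 ≡ 651^2 = 423801 ≡ 66 (mod 689)
5^32 ≡ 66^2 = 4356 ≡ 222 (mod 689)
43 = 32 + 8 + 2 + 1 in binary powers of 2.
So 5^43 ≡ 222 · 651 · 25 · 5 ≡ 359 (mod 689).
Squaring chain: 359 → 38 → 66 → 222; never reaches −1, so base 5 is a Miller–Rabin witness that 689 is composite.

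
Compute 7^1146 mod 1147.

7^1 ≡ 7 (mod 1147)
7^2 ≡ 7^2 = 49 ≡ 49 (mod 1147)
7^4 ≡ 49^2 = 2401 ≡ 107 (mod 1147)
7^8 ≡ 107^2 = 11449 ≡ 1126 (mod 1147)
7^16 ≡ 1126^2 = 1267876 ≡ 441 (mod 1147)
7^32 ≡ 441^2 = 194481 ≡ 638 (mod 1147)
7^64 ≡ 638^2 = 407044 ≡ 1006 (mod 1147)
7^128 ≡ 1006^2 = 1012036 ≡ 382 (mod 1147)
7^256 ≡ 382^2 = 145924 ≡ 255 (mod 1147)
7^512 ≡ 255^2 = 65025 ≡ 793 (mod 1147)
7^1024 ≡ 793^2 = 628849 ≡ 293 (mod 1147)
1146 = 1024 + 64 + 32 + 16 + 8 + 2 in binary powers of 2.
So 7^1146 ≡ 293 · 1006 · 638 · 441 · 1126 · 49 ≡ 1120 (mod 1147).
Since 1120 ≠ 1, base 7 is a Fermat witness: 1147 is composite.

1120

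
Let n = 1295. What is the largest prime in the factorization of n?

37

1295 = 5 · 259
259 = 7 · 37
37 is prime.
So 1295 = 5 · 7 · 37; the largest prime factor is 37.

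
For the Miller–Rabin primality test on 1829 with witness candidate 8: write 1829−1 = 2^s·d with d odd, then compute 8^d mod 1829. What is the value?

157

1829 − 1 = 1828 = 2^2 · 457, so d = 457.
8^1 ≡ 8 (mod 1829)
8^2 ≡ 8^2 = 64 ≡ 64 (mod 1829)
8^4 ≡ 64^2 = 4096 ≡ 438 (mod 1829)
8^8 ≡ 438^2 = 191844 ≡ 1628 (mod 1829)
8^16 ≡ 1628^2 = 2650384 ≡ 163 (mod 1829)
8^32 ≡ 163^2 = 26569 ≡ 963 (mod 1829)
8^64 ≡ 963^2 = 927369 ≡ 66 (mod 1829)
8^128 ≡ 66^2 = 4356 ≡ 698 (mod 1829)
8^256 ≡ 698^2 = 487204 ≡ 690 (mod 1829)
457 = 256 + 128 + 64 + 8 + 1 in binary powers of 2.
So 8^457 ≡ 690 · 698 · 66 · 1628 · 8 ≡ 157 (mod 1829).
Squaring chain: 157 → 872; never reaches −1, so base 8 is a Miller–Rabin witness that 1829 is composite.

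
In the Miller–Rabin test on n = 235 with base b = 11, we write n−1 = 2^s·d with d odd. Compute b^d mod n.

235 − 1 = 234 = 2^1 · 117, so d = 117.
11^1 ≡ 11 (mod 235)
11^2 ≡ 11^2 = 121 ≡ 121 (mod 235)
11^4 ≡ 121^2 = 14641 ≡ 71 (mod 235)
11^8 ≡ 71^2 = 5041 ≡ 106 (mod 235)
11^16 ≡ 106^2 = 11236 ≡ 191 (mod 235)
11^32 ≡ 191^2 = 36481 ≡ 56 (mod 235)
11^64 ≡ 56^2 = 3136 ≡ 81 (mod 235)
117 = 64 + 32 + 16 + 4 + 1 in binary powers of 2.
So 11^117 ≡ 81 · 56 · 191 · 71 · 11 ≡ 161 (mod 235).
Squaring chain: 161; never reaches −1, so base 11 is a Miller–Rabin witness that 235 is composite.

161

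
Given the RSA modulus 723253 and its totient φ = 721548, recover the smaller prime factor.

φ(n) = (p−1)(q−1) = n − (p+q) + 1, so p + q = 723253 − 721548 + 1 = 1706.
p and q are the roots of t² − 1706t + 723253 = 0.
Discriminant: 1706² − 4·723253 = 2910436 − 2893012 = 17424; √17424 = 132.
q = (1706 − 132)/2 = 787, p = (1706 + 132)/2 = 919.
Check: 787 · 919 = 723253.

787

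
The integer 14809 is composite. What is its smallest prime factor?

14809 is odd.
Digit sum 22, not divisible by 3.
Ends in 9: not divisible by 5.
7: 14809 = 7·2115 + 4
11: 14809 = 11·1346 + 3
13: 14809 = 13·1139 + 2
17: 14809 = 17·871 + 2
19: 14809 = 19·779 + 8
23: 14809 = 23·643 + 20
29: 14809 = 29·510 + 19
31: 14809 = 31·477 + 22
37: 14809 = 37·400 + 9
41: 14809 = 41·361 + 8
43: 14809 = 43·344 + 17
47: 14809 = 47·315 + 4
53: 14809 = 53·279 + 22
59: 14809 = 59·251

59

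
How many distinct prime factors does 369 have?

2

369 = 3^2 · 41
369 = 3^2 · 41, which has 2 distinct prime factors.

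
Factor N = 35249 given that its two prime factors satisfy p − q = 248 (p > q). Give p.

349

Since p = q + 248, we have 35249 = q(q + 248), so q² + 248q − 35249 = 0.
Discriminant: 248² + 4·35249 = 61504 + 140996 = 202500; √202500 = 450.
q = (−248 + 450)/2 = 101, and p = q + 248 = 349.
Check: 101 · 349 = 35249.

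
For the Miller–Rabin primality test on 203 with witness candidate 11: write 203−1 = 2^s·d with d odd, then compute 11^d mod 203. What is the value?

203 − 1 = 202 = 2^1 · 101, so d = 101.
11^1 ≡ 11 (mod 203)
11^2 ≡ 11^2 = 121 ≡ 121 (mod 203)
11^4 ≡ 121^2 = 14641 ≡ 25 (mod 203)
11^8 ≡ 25^2 = 625 ≡ 16 (mod 203)
11^16 ≡ 16^2 = 256 ≡ 53 (mod 203)
11^32 ≡ 53^2 = 2809 ≡ 170 (mod 203)
11^64 ≡ 170^2 = 28900 ≡ 74 (mod 203)
101 = 64 + 32 + 4 + 1 in binary powers of 2.
So 11^101 ≡ 74 · 170 · 25 · 11 ≡ 177 (mod 203).
Squaring chain: 177; never reaches −1, so base 11 is a Miller–Rabin witness that 203 is composite.

177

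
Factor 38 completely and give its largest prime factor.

38 = 2 · 19
19 is prime.
So 38 = 2 · 19; the largest prime factor is 19.

19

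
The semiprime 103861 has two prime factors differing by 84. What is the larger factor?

367

Since p = q + 84, we have 103861 = q(q + 84), so q² + 84q − 103861 = 0.
Discriminant: 84² + 4·103861 = 7056 + 415444 = 422500; √422500 = 650.
q = (−84 + 650)/2 = 283, and p = q + 84 = 367.
Check: 283 · 367 = 103861.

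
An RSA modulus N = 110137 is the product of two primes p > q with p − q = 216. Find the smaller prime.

241

Since p = q + 216, we have 110137 = q(q + 216), so q² + 216q − 110137 = 0.
Discriminant: 216² + 4·110137 = 46656 + 440548 = 487204; √487204 = 698.
q = (−216 + 698)/2 = 241, and p = q + 216 = 457.
Check: 241 · 457 = 110137.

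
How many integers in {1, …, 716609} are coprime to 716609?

688896

Factor: 716609 = 47 · 79 · 193.
φ(716609) = (47−1) · (79−1) · (193−1) = 46 · 78 · 192 = 688896.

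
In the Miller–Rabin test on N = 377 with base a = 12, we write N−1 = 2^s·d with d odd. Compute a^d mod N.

220

377 − 1 = 376 = 2^3 · 47, so d = 47.
12^1 ≡ 12 (mod 377)
12^2 ≡ 12^2 = 144 ≡ 144 (mod 377)
12^4 ≡ 144^2 = 20736 ≡ 1 (mod 377)
12^8 ≡ 1^2 = 1 ≡ 1 (mod 377)
12^16 ≡ 1^2 = 1 ≡ 1 (mod 377)
12^32 ≡ 1^2 = 1 ≡ 1 (mod 377)
47 = 32 + 8 + 4 + 2 + 1 in binary powers of 2.
So 12^47 ≡ 1 · 1 · 1 · 144 · 12 ≡ 220 (mod 377).
Squaring chain: 220 → 144 → 1; never reaches −1, so base 12 is a Miller–Rabin witness that 377 is composite.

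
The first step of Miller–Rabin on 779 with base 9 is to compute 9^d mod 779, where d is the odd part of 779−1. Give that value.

214

779 − 1 = 778 = 2^1 · 389, so d = 389.
9^1 ≡ 9 (mod 779)
9^2 ≡ 9^2 = 81 ≡ 81 (mod 779)
9^4 ≡ 81^2 = 6561 ≡ 329 (mod 779)
9^8 ≡ 329^2 = 108241 ≡ 739 (mod 779)
9^16 ≡ 739^2 = 546121 ≡ 42 (mod 779)
9^32 ≡ 42^2 = 1764 ≡ 206 (mod 779)
9^64 ≡ 206^2 = 42436 ≡ 370 (mod 779)
9^128 ≡ 370^2 = 136900 ≡ 575 (mod 779)
9^256 ≡ 575^2 = 330625 ≡ 329 (mod 779)
389 = 256 + 128 + 4 + 1 in binary powers of 2.
So 9^389 ≡ 329 · 575 · 329 · 9 ≡ 214 (mod 779).
Squaring chain: 214; never reaches −1, so base 9 is a Miller–Rabin witness that 779 is composite.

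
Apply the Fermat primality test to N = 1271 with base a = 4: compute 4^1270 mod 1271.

1

4^1 ≡ 4 (mod 1271)
4^2 ≡ 4^2 = 16 ≡ 16 (mod 1271)
4^4 ≡ 16^2 = 256 ≡ 256 (mod 1271)
4^8 ≡ 256^2 = 65536 ≡ 715 (mod 1271)
4^16 ≡ 715^2 = 511225 ≡ 283 (mod 1271)
4^32 ≡ 283^2 = 80089 ≡ 16 (mod 1271)
4^64 ≡ 16^2 = 256 ≡ 256 (mod 1271)
4^128 ≡ 256^2 = 65536 ≡ 715 (mod 1271)
4^256 ≡ 715^2 = 511225 ≡ 283 (mod 1271)
4^512 ≡ 283^2 = 80089 ≡ 16 (mod 1271)
4^1024 ≡ 16^2 = 256 ≡ 256 (mod 1271)
1270 = 1024 + 128 + 64 + 32 + 16 + 4 + 2 in binary powers of 2.
So 4^1270 ≡ 256 · 715 · 256 · 16 · 283 · 256 · 16 ≡ 1 (mod 1271).
Since the result is 1, base 4 gives no evidence that 1271 is composite.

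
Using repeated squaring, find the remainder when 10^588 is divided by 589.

349

10^1 ≡ 10 (mod 589)
10^2 ≡ 10^2 = 100 ≡ 100 (mod 589)
10^4 ≡ 100^2 = 10000 ≡ 576 (mod 589)
10^8 ≡ 576^2 = 331776 ≡ 169 (mod 589)
10^16 ≡ 169^2 = 28561 ≡ 289 (mod 589)
10^32 ≡ 289^2 = 83521 ≡ 472 (mod 589)
10^64 ≡ 472^2 = 222784 ≡ 142 (mod 589)
10^128 ≡ 142^2 = 20164 ≡ 138 (mod 589)
10^256 ≡ 138^2 = 19044 ≡ 196 (mod 589)
10^512 ≡ 196^2 = 38416 ≡ 131 (mod 589)
588 = 512 + 64 + 8 + 4 in binary powers of 2.
So 10^588 ≡ 131 · 142 · 169 · 576 ≡ 349 (mod 589).
Since 349 ≠ 1, base 10 is a Fermat witness: 589 is composite.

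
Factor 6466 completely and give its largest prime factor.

61

6466 = 2 · 3233
3233 = 53 · 61
61 is prime.
So 6466 = 2 · 53 · 61; the largest prime factor is 61.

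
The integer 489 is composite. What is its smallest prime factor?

3

489 is odd.
Digit sum 21, divisible by 3.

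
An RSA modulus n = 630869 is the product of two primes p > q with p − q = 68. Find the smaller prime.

Since p = q + 68, we have 630869 = q(q + 68), so q² + 68q − 630869 = 0.
Discriminant: 68² + 4·630869 = 4624 + 2523476 = 2528100; √2528100 = 1590.
q = (−68 + 1590)/2 = 761, and p = q + 68 = 829.
Check: 761 · 829 = 630869.

761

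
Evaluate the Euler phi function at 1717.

1600

Factor: 1717 = 17 · 101.
φ(1717) = (17−1) · (101−1) = 16 · 100 = 1600.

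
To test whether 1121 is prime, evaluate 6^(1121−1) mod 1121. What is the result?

517

6^1 ≡ 6 (mod 1121)
6^2 ≡ 6^2 = 36 ≡ 36 (mod 1121)
6^4 ≡ 36^2 = 1296 ≡ 175 (mod 1121)
6^8 ≡ 175^2 = 30625 ≡ 358 (mod 1121)
6^16 ≡ 358^2 = 128164 ≡ 370 (mod 1121)
6^32 ≡ 370^2 = 136900 ≡ 138 (mod 1121)
6^64 ≡ 138^2 = 19044 ≡ 1108 (mod 1121)
6^128 ≡ 1108^2 = 1227664 ≡ 169 (mod 1121)
6^256 ≡ 169^2 = 28561 ≡ 536 (mod 1121)
6^512 ≡ 536^2 = 287296 ≡ 320 (mod 1121)
6^1024 ≡ 320^2 = 102400 ≡ 389 (mod 1121)
1120 = 1024 + 64 + 32 in binary powers of 2.
So 6^1120 ≡ 389 · 1108 · 138 ≡ 517 (mod 1121).
Since 517 ≠ 1, base 6 is a Fermat witness: 1121 is composite.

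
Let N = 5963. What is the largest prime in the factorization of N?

89

5963 = 67 · 89
89 is prime.
So 5963 = 67 · 89; the largest prime factor is 89.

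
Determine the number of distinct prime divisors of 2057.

2057 = 11^2 · 17
2057 = 11^2 · 17, which has 2 distinct prime factors.

2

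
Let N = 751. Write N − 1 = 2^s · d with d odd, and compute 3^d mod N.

751 − 1 = 750 = 2^1 · 375, so d = 375.
3^1 ≡ 3 (mod 751)
3^2 ≡ 3^2 = 9 ≡ 9 (mod 751)
3^4 ≡ 9^2 = 81 ≡ 81 (mod 751)
3^8 ≡ 81^2 = 6561 ≡ 553 (mod 751)
3^16 ≡ 553^2 = 305809 ≡ 152 (mod 751)
3^32 ≡ 152^2 = 23104 ≡ 574 (mod 751)
3^64 ≡ 574^2 = 329476 ≡ 538 (mod 751)
3^128 ≡ 538^2 = 289444 ≡ 309 (mod 751)
3^256 ≡ 309^2 = 95481 ≡ 104 (mod 751)
375 = 256 + 64 + 32 + 16 + 4 + 2 + 1 in binary powers of 2.
So 3^375 ≡ 104 · 538 · 574 · 152 · 81 · 9 · 3 ≡ 750 (mod 751).
Since 3^d ≡ 750 (mod 751), base 3 does not prove 751 composite.

750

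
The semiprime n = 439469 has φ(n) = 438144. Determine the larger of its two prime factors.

φ(n) = (p−1)(q−1) = n − (p+q) + 1, so p + q = 439469 − 438144 + 1 = 1326.
p and q are the roots of t² − 1326t + 439469 = 0.
Discriminant: 1326² − 4·439469 = 1758276 − 1757876 = 400; √400 = 20.
q = (1326 − 20)/2 = 653, p = (1326 + 20)/2 = 673.
Check: 653 · 673 = 439469.

673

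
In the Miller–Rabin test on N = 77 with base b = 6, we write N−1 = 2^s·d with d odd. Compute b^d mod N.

77 − 1 = 76 = 2^2 · 19, so d = 19.
6^1 ≡ 6 (mod 77)
6^2 ≡ 6^2 = 36 ≡ 36 (mod 77)
6^4 ≡ 36^2 = 1296 ≡ 64 (mod 77)
6^8 ≡ 64^2 = 4096 ≡ 15 (mod 77)
6^16 ≡ 15^2 = 225 ≡ 71 (mod 77)
19 = 16 + 2 + 1 in binary powers of 2.
So 6^19 ≡ 71 · 36 · 6 ≡ 13 (mod 77).
Squaring chain: 13 → 15; never reaches −1, so base 6 is a Miller–Rabin witness that 77 is composite.

13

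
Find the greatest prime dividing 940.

47

940 = 2 · 470
470 = 2 · 235
235 = 5 · 47
47 is prime.
So 940 = 2^2 · 5 · 47; the largest prime factor is 47.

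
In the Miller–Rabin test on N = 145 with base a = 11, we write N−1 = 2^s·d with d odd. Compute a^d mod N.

31

145 − 1 = 144 = 2^4 · 9, so d = 9.
11^1 ≡ 11 (mod 145)
11^2 ≡ 11^2 = 121 ≡ 121 (mod 145)
11^4 ≡ 121^2 = 14641 ≡ 141 (mod 145)
11^8 ≡ 141^2 = 19881 ≡ 16 (mod 145)
9 = 8 + 1 in binary powers of 2.
So 11^9 ≡ 16 · 11 ≡ 31 (mod 145).
Squaring chain: 31 → 91 → 16 → 111; never reaches −1, so base 11 is a Miller–Rabin witness that 145 is composite.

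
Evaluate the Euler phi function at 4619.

Factor: 4619 = 31 · 149.
φ(4619) = (31−1) · (149−1) = 30 · 148 = 4440.

4440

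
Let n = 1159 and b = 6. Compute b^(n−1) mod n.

125

6^1 ≡ 6 (mod 1159)
6^2 ≡ 6^2 = 36 ≡ 36 (mod 1159)
6^4 ≡ 36^2 = 1296 ≡ 137 (mod 1159)
6^8 ≡ 137^2 = 18769 ≡ 225 (mod 1159)
6^16 ≡ 225^2 = 50625 ≡ 788 (mod 1159)
6^32 ≡ 788^2 = 620944 ≡ 879 (mod 1159)
6^64 ≡ 879^2 = 772641 ≡ 747 (mod 1159)
6^128 ≡ 747^2 = 558009 ≡ 530 (mod 1159)
6^256 ≡ 530^2 = 280900 ≡ 422 (mod 1159)
6^512 ≡ 422^2 = 178084 ≡ 757 (mod 1159)
6^1024 ≡ 757^2 = 573049 ≡ 503 (mod 1159)
1158 = 1024 + 128 + 4 + 2 in binary powers of 2.
So 6^1158 ≡ 503 · 530 · 137 · 36 ≡ 125 (mod 1159).
Since 125 ≠ 1, base 6 is a Fermat witness: 1159 is composite.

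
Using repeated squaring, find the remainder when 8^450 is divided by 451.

122

8^1 ≡ 8 (mod 451)
8^2 ≡ 8^2 = 64 ≡ 64 (mod 451)
8^4 ≡ 64^2 = 4096 ≡ 37 (mod 451)
8^8 ≡ 37^2 = 1369 ≡ 16 (mod 451)
8^16 ≡ 16^2 = 256 ≡ 256 (mod 451)
8^32 ≡ 256^2 = 65536 ≡ 141 (mod 451)
8^64 ≡ 141^2 = 19881 ≡ 37 (mod 451)
8^128 ≡ 37^2 = 1369 ≡ 16 (mod 451)
8^256 ≡ 16^2 = 256 ≡ 256 (mod 451)
450 = 256 + 128 + 64 + 2 in binary powers of 2.
So 8^450 ≡ 256 · 16 · 37 · 64 ≡ 122 (mod 451).
Since 122 ≠ 1, base 8 is a Fermat witness: 451 is composite.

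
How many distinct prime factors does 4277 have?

3

4277 = 7 · 611
611 = 13 · 47
4277 = 7 · 13 · 47, which has 3 distinct prime factors.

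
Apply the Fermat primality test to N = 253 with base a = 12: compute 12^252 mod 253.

232

12^1 ≡ 12 (mod 253)
12^2 ≡ 12^2 = 144 ≡ 144 (mod 253)
12^4 ≡ 144^2 = 20736 ≡ 243 (mod 253)
12^8 ≡ 243^2 = 59049 ≡ 100 (mod 253)
12^16 ≡ 100^2 = 10000 ≡ 133 (mod 253)
12^32 ≡ 133^2 = 17689 ≡ 232 (mod 253)
12^64 ≡ 232^2 = 53824 ≡ 188 (mod 253)
12^128 ≡ 188^2 = 35344 ≡ 177 (mod 253)
252 = 128 + 64 + 32 + 16 + 8 + 4 in binary powers of 2.
So 12^252 ≡ 177 · 188 · 232 · 133 · 100 · 243 ≡ 232 (mod 253).
Since 232 ≠ 1, base 12 is a Fermat witness: 253 is composite.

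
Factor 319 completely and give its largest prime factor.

29

319 = 11 · 29
29 is prime.
So 319 = 11 · 29; the largest prime factor is 29.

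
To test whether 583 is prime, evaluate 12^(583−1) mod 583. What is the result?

221

12^1 ≡ 12 (mod 583)
12^2 ≡ 12^2 = 144 ≡ 144 (mod 583)
12^4 ≡ 144^2 = 20736 ≡ 331 (mod 583)
12^8 ≡ 331^2 = 109561 ≡ 540 (mod 583)
12^16 ≡ 540^2 = 291600 ≡ 100 (mod 583)
12^32 ≡ 100^2 = 10000 ≡ 89 (mod 583)
12^64 ≡ 89^2 = 7921 ≡ 342 (mod 583)
12^128 ≡ 342^2 = 116964 ≡ 364 (mod 583)
12^256 ≡ 364^2 = 132496 ≡ 155 (mod 583)
12^512 ≡ 155^2 = 24025 ≡ 122 (mod 583)
582 = 512 + 64 + 4 + 2 in binary powers of 2.
So 12^582 ≡ 122 · 342 · 331 · 144 ≡ 221 (mod 583).
Since 221 ≠ 1, base 12 is a Fermat witness: 583 is composite.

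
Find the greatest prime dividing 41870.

41870 = 2 · 20935
20935 = 5 · 4187
4187 = 53 · 79
79 is prime.
So 41870 = 2 · 5 · 53 · 79; the largest prime factor is 79.

79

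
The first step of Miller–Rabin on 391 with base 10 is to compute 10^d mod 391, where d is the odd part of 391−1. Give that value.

391 − 1 = 390 = 2^1 · 195, so d = 195.
10^1 ≡ 10 (mod 391)
10^2 ≡ 10^2 = 100 ≡ 100 (mod 391)
10^4 ≡ 100^2 = 10000 ≡ 225 (mod 391)
10^8 ≡ 225^2 = 50625 ≡ 186 (mod 391)
10^16 ≡ 186^2 = 34596 ≡ 188 (mod 391)
10^32 ≡ 188^2 = 35344 ≡ 154 (mod 391)
10^64 ≡ 154^2 = 23716 ≡ 256 (mod 391)
10^128 ≡ 256^2 = 65536 ≡ 239 (mod 391)
195 = 128 + 64 + 2 + 1 in binary powers of 2.
So 10^195 ≡ 239 · 256 · 100 · 10 ≡ 320 (mod 391).
Squaring chain: 320; never reaches −1, so base 10 is a Miller–Rabin witness that 391 is composite.

320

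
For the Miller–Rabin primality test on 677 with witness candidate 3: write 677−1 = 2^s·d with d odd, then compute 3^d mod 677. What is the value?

651

677 − 1 = 676 = 2^2 · 169, so d = 169.
3^1 ≡ 3 (mod 677)
3^2 ≡ 3^2 = 9 ≡ 9 (mod 677)
3^4 ≡ 9^2 = 81 ≡ 81 (mod 677)
3^8 ≡ 81^2 = 6561 ≡ 468 (mod 677)
3^16 ≡ 468^2 = 219024 ≡ 353 (mod 677)
3^32 ≡ 353^2 = 124609 ≡ 41 (mod 677)
3^64 ≡ 41^2 = 1681 ≡ 327 (mod 677)
3^128 ≡ 327^2 = 106929 ≡ 640 (mod 677)
169 = 128 + 32 + 8 + 1 in binary powers of 2.
So 3^169 ≡ 640 · 41 · 468 · 3 ≡ 651 (mod 677).
Squaring chain: 651 → 676; reaches −1, so base 3 does not prove 677 composite.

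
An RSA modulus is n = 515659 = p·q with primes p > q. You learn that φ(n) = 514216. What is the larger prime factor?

797

φ(n) = (p−1)(q−1) = n − (p+q) + 1, so p + q = 515659 − 514216 + 1 = 1444.
p and q are the roots of t² − 1444t + 515659 = 0.
Discriminant: 1444² − 4·515659 = 2085136 − 2062636 = 22500; √22500 = 150.
q = (1444 − 150)/2 = 647, p = (1444 + 150)/2 = 797.
Check: 647 · 797 = 515659.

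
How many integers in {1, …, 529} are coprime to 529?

Factor: 529 = 23^2.
φ(529) = 23^1·(23−1) = 506.

506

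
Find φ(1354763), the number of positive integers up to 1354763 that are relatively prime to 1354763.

Factor: 1354763 = 41 · 173 · 191.
φ(1354763) = (41−1) · (173−1) · (191−1) = 40 · 172 · 190 = 1307200.

1307200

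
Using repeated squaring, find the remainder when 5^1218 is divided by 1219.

453

5^1 ≡ 5 (mod 1219)
5^2 ≡ 5^2 = 25 ≡ 25 (mod 1219)
5^4 ≡ 25^2 = 625 ≡ 625 (mod 1219)
5^8 ≡ 625^2 = 390625 ≡ 545 (mod 1219)
5^16 ≡ 545^2 = 297025 ≡ 808 (mod 1219)
5^32 ≡ 808^2 = 652864 ≡ 699 (mod 1219)
5^64 ≡ 699^2 = 488601 ≡ 1001 (mod 1219)
5^128 ≡ 1001^2 = 1002001 ≡ 1202 (mod 1219)
5^256 ≡ 1202^2 = 1444804 ≡ 289 (mod 1219)
5^512 ≡ 289^2 = 83521 ≡ 629 (mod 1219)
5^1024 ≡ 629^2 = 395641 ≡ 685 (mod 1219)
1218 = 1024 + 128 + 64 + 2 in binary powers of 2.
So 5^1218 ≡ 685 · 1202 · 1001 · 25 ≡ 453 (mod 1219).
Since 453 ≠ 1, base 5 is a Fermat witness: 1219 is composite.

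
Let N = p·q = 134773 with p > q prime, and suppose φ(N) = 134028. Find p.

φ(n) = (p−1)(q−1) = n − (p+q) + 1, so p + q = 134773 − 134028 + 1 = 746.
p and q are the roots of t² − 746t + 134773 = 0.
Discriminant: 746² − 4·134773 = 556516 − 539092 = 17424; √17424 = 132.
q = (746 − 132)/2 = 307, p = (746 + 132)/2 = 439.
Check: 307 · 439 = 134773.

439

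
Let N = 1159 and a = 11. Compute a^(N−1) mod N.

609

11^1 ≡ 11 (mod 1159)
11^2 ≡ 11^2 = 121 ≡ 121 (mod 1159)
11^4 ≡ 121^2 = 14641 ≡ 733 (mod 1159)
11^8 ≡ 733^2 = 537289 ≡ 672 (mod 1159)
11^16 ≡ 672^2 = 451584 ≡ 733 (mod 1159)
11^32 ≡ 733^2 = 537289 ≡ 672 (mod 1159)
11^64 ≡ 672^2 = 451584 ≡ 733 (mod 1159)
11^128 ≡ 733^2 = 537289 ≡ 672 (mod 1159)
11^256 ≡ 672^2 = 451584 ≡ 733 (mod 1159)
11^512 ≡ 733^2 = 537289 ≡ 672 (mod 1159)
11^1024 ≡ 672^2 = 451584 ≡ 733 (mod 1159)
1158 = 1024 + 128 + 4 + 2 in binary powers of 2.
So 11^1158 ≡ 733 · 672 · 733 · 121 ≡ 609 (mod 1159).
Since 609 ≠ 1, base 11 is a Fermat witness: 1159 is composite.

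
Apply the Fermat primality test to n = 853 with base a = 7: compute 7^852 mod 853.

1

7^1 ≡ 7 (mod 853)
7^2 ≡ 7^2 = 49 ≡ 49 (mod 853)
7^4 ≡ 49^2 = 2401 ≡ 695 (mod 853)
7^8 ≡ 695^2 = 483025 ≡ 227 (mod 853)
7^16 ≡ 227^2 = 51529 ≡ 349 (mod 853)
7^32 ≡ 349^2 = 121801 ≡ 675 (mod 853)
7^64 ≡ 675^2 = 455625 ≡ 123 (mod 853)
7^128 ≡ 123^2 = 15129 ≡ 628 (mod 853)
7^256 ≡ 628^2 = 394384 ≡ 298 (mod 853)
7^512 ≡ 298^2 = 88804 ≡ 92 (mod 853)
852 = 512 + 256 + 64 + 16 + 4 in binary powers of 2.
So 7^852 ≡ 92 · 298 · 123 · 349 · 695 ≡ 1 (mod 853).
Since the result is 1, base 7 gives no evidence that 853 is composite.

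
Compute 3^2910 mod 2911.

811

3^1 ≡ 3 (mod 2911)
3^2 ≡ 3^2 = 9 ≡ 9 (mod 2911)
3^4 ≡ 9^2 = 81 ≡ 81 (mod 2911)
3^8 ≡ 81^2 = 6561 ≡ 739 (mod 2911)
3^16 ≡ 739^2 = 546121 ≡ 1764 (mod 2911)
3^32 ≡ 1764^2 = 3111696 ≡ 2748 (mod 2911)
3^64 ≡ 2748^2 = 7551504 ≡ 370 (mod 2911)
3^128 ≡ 370^2 = 136900 ≡ 83 (mod 2911)
3^256 ≡ 83^2 = 6889 ≡ 1067 (mod 2911)
3^512 ≡ 1067^2 = 1138489 ≡ 288 (mod 2911)
3^1024 ≡ 288^2 = 82944 ≡ 1436 (mod 2911)
3^2048 ≡ 1436^2 = 2062096 ≡ 1108 (mod 2911)
2910 = 2048 + 512 + 256 + 64 + 16 + 8 + 4 + 2 in binary powers of 2.
So 3^2910 ≡ 1108 · 288 · 1067 · 370 · 1764 · 739 · 81 · 9 ≡ 811 (mod 2911).
Since 811 ≠ 1, base 3 is a Fermat witness: 2911 is composite.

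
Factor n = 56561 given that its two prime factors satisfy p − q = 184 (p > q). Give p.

347

Since p = q + 184, we have 56561 = q(q + 184), so q² + 184q − 56561 = 0.
Discriminant: 184² + 4·56561 = 33856 + 226244 = 260100; √260100 = 510.
q = (−184 + 510)/2 = 163, and p = q + 184 = 347.
Check: 163 · 347 = 56561.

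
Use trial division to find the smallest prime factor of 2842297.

2842297 is odd.
Digit sum 34, not divisible by 3.
Ends in 7: not divisible by 5.
7: 2842297 = 7·406042 + 3
11: 2842297 = 11·258390 + 7
13: 2842297 = 13·218638 + 3
17: 2842297 = 17·167193 + 16
19: 2842297 = 19·149594 + 11
23: 2842297 = 23·123578 + 3
29: 2842297 = 29·98010 + 7
31: 2842297 = 31·91687

31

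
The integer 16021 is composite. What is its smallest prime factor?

37

16021 is odd.
Digit sum 10, not divisible by 3.
Ends in 1: not divisible by 5.
7: 16021 = 7·2288 + 5
11: 16021 = 11·1456 + 5
13: 16021 = 13·1232 + 5
17: 16021 = 17·942 + 7
19: 16021 = 19·843 + 4
23: 16021 = 23·696 + 13
29: 16021 = 29·552 + 13
31: 16021 = 31·516 + 25
37: 16021 = 37·433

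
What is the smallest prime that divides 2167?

11

2167 is odd.
Digit sum 16, not divisible by 3.
Ends in 7: not divisible by 5.
7: 2167 = 7·309 + 4
11: 2167 = 11·197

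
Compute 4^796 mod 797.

1

4^1 ≡ 4 (mod 797)
4^2 ≡ 4^2 = 16 ≡ 16 (mod 797)
4^4 ≡ 16^2 = 256 ≡ 256 (mod 797)
4^8 ≡ 256^2 = 65536 ≡ 182 (mod 797)
4^16 ≡ 182^2 = 33124 ≡ 447 (mod 797)
4^32 ≡ 447^2 = 199809 ≡ 559 (mod 797)
4^64 ≡ 559^2 = 312481 ≡ 57 (mod 797)
4^128 ≡ 57^2 = 3249 ≡ 61 (mod 797)
4^256 ≡ 61^2 = 3721 ≡ 533 (mod 797)
4^512 ≡ 533^2 = 284089 ≡ 357 (mod 797)
796 = 512 + 256 + 16 + 8 + 4 in binary powers of 2.
So 4^796 ≡ 357 · 533 · 447 · 182 · 256 ≡ 1 (mod 797).
Since the result is 1, base 4 gives no evidence that 797 is composite.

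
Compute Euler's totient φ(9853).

9628

Factor: 9853 = 59 · 167.
φ(9853) = (59−1) · (167−1) = 58 · 166 = 9628.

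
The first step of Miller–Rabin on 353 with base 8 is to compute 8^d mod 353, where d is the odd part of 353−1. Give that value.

353 − 1 = 352 = 2^5 · 11, so d = 11.
8^1 ≡ 8 (mod 353)
8^2 ≡ 8^2 = 64 ≡ 64 (mod 353)
8^4 ≡ 64^2 = 4096 ≡ 213 (mod 353)
8^8 ≡ 213^2 = 45369 ≡ 185 (mod 353)
11 = 8 + 2 + 1 in binary powers of 2.
So 8^11 ≡ 185 · 64 · 8 ≡ 116 (mod 353).
Squaring chain: 116 → 42 → 352 → 1 → 1; reaches −1, so base 8 does not prove 353 composite.

116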